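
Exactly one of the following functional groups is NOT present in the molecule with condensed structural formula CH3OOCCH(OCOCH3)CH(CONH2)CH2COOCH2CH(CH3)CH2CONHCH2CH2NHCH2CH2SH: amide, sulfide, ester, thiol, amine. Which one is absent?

amine: present (CH2NHCH2 — C–N–C with sp³ carbons and no adjacent C=O → amine (secondary)).
ester: present (CH3OOC — CH3O–C(=O)–: carbonyl C bonded to C and to –OCH3 → ester (not ketone + ether)).
thiol: present (CH2SH — –SH on an sp³ carbon → thiol).
amide: present (CH(CONH2) — pendant –CONH2: carbonyl C bonded to C and N → amide).
sulfide: no segment matches this pattern.

sulfide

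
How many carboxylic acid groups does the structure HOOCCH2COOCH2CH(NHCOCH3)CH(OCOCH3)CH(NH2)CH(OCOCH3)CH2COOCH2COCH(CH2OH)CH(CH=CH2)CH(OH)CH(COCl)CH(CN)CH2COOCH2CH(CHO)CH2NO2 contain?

Taking each segment in turn:
  HOOC: –COOH: carbonyl C bonded to –OH and C → carboxylic acid (the –OH is not a separate alcohol).
  CH2COOCH2: –C(=O)–O–C with C on the carbonyl side → ester.
  CH(NHCOCH3): pendant –NHC(=O)CH3: N bonded to a carbonyl → amide (not amine).
  CH(OCOCH3): pendant –OC(=O)CH3: an acyloxy group → ester.
  CH(NH2): –NH2 on an sp³ carbon with no adjacent C=O → amine.
  CH(OCOCH3): pendant –OC(=O)CH3: an acyloxy group → ester.
  CH2COOCH2: –C(=O)–O–C with C on the carbonyl side → ester.
  CO: –C(=O)– with carbon on both sides → ketone.
  CH(CH2OH): pendant –CH2OH on an sp³ backbone C → alcohol.
  CH(CH=CH2): pendant –CH=CH2: C=C double bond → alkene.
  CH(OH): –OH on an sp³ carbon → alcohol (secondary).
  CH(COCl): pendant –C(=O)X: carbonyl C bonded to C and halogen → acyl halide.
  CH(CN): pendant –C≡N: nitrile.
  CH2COOCH2: –C(=O)–O–C with C on the carbonyl side → ester.
  CH(CHO): pendant –CHO: carbonyl C bonded to C and H → aldehyde.
  CH2NO2: –NO2 on carbon → nitro group.
Carboxylic acid appears at: HOOC → 1.

1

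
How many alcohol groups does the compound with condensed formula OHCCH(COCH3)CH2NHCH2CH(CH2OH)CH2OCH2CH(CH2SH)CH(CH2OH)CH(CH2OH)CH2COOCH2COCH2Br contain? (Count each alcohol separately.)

3

terminal –CHO: carbonyl C bonded to H and C → aldehyde.
pendant –COCH3: carbonyl C bonded to two carbons → ketone.
C–N–C with sp³ carbons and no adjacent C=O → amine (secondary).
pendant –CH2OH on an sp³ backbone C → alcohol.
C–O–C with sp³ carbons on both sides and no adjacent C=O → ether.
pendant –CH2SH → thiol.
pendant –CH2OH on an sp³ backbone C → alcohol.
pendant –CH2OH on an sp³ backbone C → alcohol.
–C(=O)–O–C with C on the carbonyl side → ester.
–C(=O)– with carbon on both sides → ketone.
halogen on an sp³ carbon → alkyl halide.
Alcohol appears at: CH(CH2OH), CH(CH2OH), CH(CH2OH) → 3.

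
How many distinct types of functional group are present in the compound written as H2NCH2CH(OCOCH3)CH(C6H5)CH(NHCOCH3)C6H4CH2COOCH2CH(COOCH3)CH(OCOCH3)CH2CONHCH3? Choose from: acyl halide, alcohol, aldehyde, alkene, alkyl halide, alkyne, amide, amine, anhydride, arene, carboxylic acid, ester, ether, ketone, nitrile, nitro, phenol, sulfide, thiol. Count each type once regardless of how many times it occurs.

–NH2 on an sp³ carbon with no adjacent C=O → amine.
pendant –OC(=O)CH3: an acyloxy group → ester.
pendant –C6H5: benzene ring → arene.
pendant –NHC(=O)CH3: N bonded to a carbonyl → amide (not amine).
para-disubstituted benzene ring → arene.
–C(=O)–O–C with C on the carbonyl side → ester.
pendant –COOCH3: carbonyl C bonded to C and –OCH3 → ester.
pendant –OC(=O)CH3: an acyloxy group → ester.
–C(=O)NHCH3: carbonyl C bonded to C and to N → amide (the N is not an amine).
Distinct types present: amide, amine, arene, ester.

4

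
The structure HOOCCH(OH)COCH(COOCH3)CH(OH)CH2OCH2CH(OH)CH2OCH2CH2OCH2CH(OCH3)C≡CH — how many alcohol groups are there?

3

–COOH: carbonyl C bonded to –OH and C → carboxylic acid (the –OH is not a separate alcohol).
–OH on an sp³ carbon → alcohol (secondary).
–C(=O)– with carbon on both sides → ketone.
pendant –COOCH3: carbonyl C bonded to C and –OCH3 → ester.
–OH on an sp³ carbon → alcohol (secondary).
C–O–C with sp³ carbons on both sides and no adjacent C=O → ether.
–OH on an sp³ carbon → alcohol (secondary).
C–O–C with sp³ carbons on both sides and no adjacent C=O → ether.
C–O–C with sp³ carbons on both sides and no adjacent C=O → ether.
pendant –OCH3: C–O–C with sp³ C, no adjacent C=O → ether.
C≡C triple bond → alkyne.
Alcohol appears at: CH(OH), CH(OH), CH(OH) → 3.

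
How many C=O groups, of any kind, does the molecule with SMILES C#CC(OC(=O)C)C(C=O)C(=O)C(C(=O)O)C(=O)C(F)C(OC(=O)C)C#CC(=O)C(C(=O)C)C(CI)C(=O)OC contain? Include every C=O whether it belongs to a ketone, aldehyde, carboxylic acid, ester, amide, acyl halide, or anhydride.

CH(OCOCH3): ester, 1 C=O (running total 1).
CH(CHO): aldehyde, 1 C=O (running total 2).
CO: ketone, 1 C=O (running total 3).
CH(COOH): carboxylic acid, 1 C=O (running total 4).
CO: ketone, 1 C=O (running total 5).
CH(OCOCH3): ester, 1 C=O (running total 6).
CO: ketone, 1 C=O (running total 7).
CH(COCH3): ketone, 1 C=O (running total 8).
COOCH3: ester, 1 C=O (running total 9).

9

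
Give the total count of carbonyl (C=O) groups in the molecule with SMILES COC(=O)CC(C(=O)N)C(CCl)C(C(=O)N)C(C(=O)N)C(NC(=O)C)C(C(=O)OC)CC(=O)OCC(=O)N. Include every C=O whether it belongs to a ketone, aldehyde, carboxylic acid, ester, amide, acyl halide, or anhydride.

CH3OOC: ester, 1 C=O (running total 1).
CH(CONH2): amide, 1 C=O (running total 2).
CH(CONH2): amide, 1 C=O (running total 3).
CH(CONH2): amide, 1 C=O (running total 4).
CH(NHCOCH3): amide, 1 C=O (running total 5).
CH(COOCH3): ester, 1 C=O (running total 6).
CH2COOCH2: ester, 1 C=O (running total 7).
CONH2: amide, 1 C=O (running total 8).

8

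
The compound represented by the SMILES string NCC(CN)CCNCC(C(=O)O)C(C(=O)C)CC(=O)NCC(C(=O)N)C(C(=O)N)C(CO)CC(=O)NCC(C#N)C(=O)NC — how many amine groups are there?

3

Taking each segment in turn:
  H2NCH2: –NH2 on an sp³ carbon with no adjacent C=O → amine.
  CH(CH2NH2): pendant –CH2NH2: N on sp³ C, no adjacent C=O → amine.
  CH2NHCH2: C–N–C with sp³ carbons and no adjacent C=O → amine (secondary).
  CH(COOH): pendant –COOH: carbonyl C bonded to C and –OH → carboxylic acid.
  CH(COCH3): pendant –COCH3: carbonyl C bonded to two carbons → ketone.
  CH2CONHCH2: –C(=O)–N– linkage → amide (the N is not an amine).
  CH(CONH2): pendant –CONH2: carbonyl C bonded to C and N → amide.
  CH(CONH2): pendant –CONH2: carbonyl C bonded to C and N → amide.
  CH(CH2OH): pendant –CH2OH on an sp³ backbone C → alcohol.
  CH2CONHCH2: –C(=O)–N– linkage → amide (the N is not an amine).
  CH(CN): pendant –C≡N: nitrile.
  CONHCH3: –C(=O)NHCH3: carbonyl C bonded to C and to N → amide (the N is not an amine).
Amine appears at: H2NCH2, CH(CH2NH2), CH2NHCH2 → 3.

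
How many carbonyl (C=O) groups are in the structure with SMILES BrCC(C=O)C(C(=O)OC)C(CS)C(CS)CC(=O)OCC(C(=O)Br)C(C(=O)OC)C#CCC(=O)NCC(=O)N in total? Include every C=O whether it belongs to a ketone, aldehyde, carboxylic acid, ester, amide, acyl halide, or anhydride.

7

CH(CHO): aldehyde, 1 C=O (running total 1).
CH(COOCH3): ester, 1 C=O (running total 2).
CH2COOCH2: ester, 1 C=O (running total 3).
CH(COBr): acyl halide, 1 C=O (running total 4).
CH(COOCH3): ester, 1 C=O (running total 5).
CH2CONHCH2: amide, 1 C=O (running total 6).
CONH2: amide, 1 C=O (running total 7).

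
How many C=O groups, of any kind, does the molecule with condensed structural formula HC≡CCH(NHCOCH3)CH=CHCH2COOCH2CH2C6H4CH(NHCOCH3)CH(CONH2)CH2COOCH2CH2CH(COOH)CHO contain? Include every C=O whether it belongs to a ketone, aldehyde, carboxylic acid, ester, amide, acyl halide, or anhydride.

CH(NHCOCH3): amide, 1 C=O (running total 1).
CH2COOCH2: ester, 1 C=O (running total 2).
CH(NHCOCH3): amide, 1 C=O (running total 3).
CH(CONH2): amide, 1 C=O (running total 4).
CH2COOCH2: ester, 1 C=O (running total 5).
CH(COOH): carboxylic acid, 1 C=O (running total 6).
CHO: aldehyde, 1 C=O (running total 7).

7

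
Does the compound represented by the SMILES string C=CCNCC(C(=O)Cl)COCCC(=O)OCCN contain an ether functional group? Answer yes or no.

C=C double bond → alkene.
C–N–C with sp³ carbons and no adjacent C=O → amine (secondary).
pendant –C(=O)X: carbonyl C bonded to C and halogen → acyl halide.
C–O–C with sp³ carbons on both sides and no adjacent C=O → ether.
–C(=O)–O–C with C on the carbonyl side → ester.
–NH2 on an sp³ carbon with no adjacent C=O → amine.
The CH2OCH2 segment supplies the ether: C–O–C with sp³ carbons on both sides and no adjacent C=O → ether.

yes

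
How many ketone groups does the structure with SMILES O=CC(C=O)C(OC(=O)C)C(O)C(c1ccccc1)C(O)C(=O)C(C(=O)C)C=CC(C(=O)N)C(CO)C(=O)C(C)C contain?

Working along the chain:
  OHC: terminal –CHO: carbonyl C bonded to H and C → aldehyde.
  CH(CHO): pendant –CHO: carbonyl C bonded to C and H → aldehyde.
  CH(OCOCH3): pendant –OC(=O)CH3: an acyloxy group → ester.
  CH(OH): –OH on an sp³ carbon → alcohol (secondary).
  CH(C6H5): pendant –C6H5: benzene ring → arene.
  CH(OH): –OH on an sp³ carbon → alcohol (secondary).
  CO: –C(=O)– with carbon on both sides → ketone.
  CH(COCH3): pendant –COCH3: carbonyl C bonded to two carbons → ketone.
  CH=CH: C=C double bond → alkene.
  CH(CONH2): pendant –CONH2: carbonyl C bonded to C and N → amide.
  CH(CH2OH): pendant –CH2OH on an sp³ backbone C → alcohol.
  CO: –C(=O)– with carbon on both sides → ketone.
Ketone appears at: CO, CH(COCH3), CO → 3.

3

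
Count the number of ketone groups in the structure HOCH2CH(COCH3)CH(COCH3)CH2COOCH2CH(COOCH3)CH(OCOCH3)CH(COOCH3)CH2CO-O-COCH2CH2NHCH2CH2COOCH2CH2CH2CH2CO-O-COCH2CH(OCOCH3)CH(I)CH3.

Taking each segment in turn:
  HOCH2: HO– on an sp³ carbon → alcohol.
  CH(COCH3): pendant –COCH3: carbonyl C bonded to two carbons → ketone.
  CH(COCH3): pendant –COCH3: carbonyl C bonded to two carbons → ketone.
  CH2COOCH2: –C(=O)–O–C with C on the carbonyl side → ester.
  CH(COOCH3): pendant –COOCH3: carbonyl C bonded to C and –OCH3 → ester.
  CH(OCOCH3): pendant –OC(=O)CH3: an acyloxy group → ester.
  CH(COOCH3): pendant –COOCH3: carbonyl C bonded to C and –OCH3 → ester.
  CH2CO-O-COCH2: two acyl groups sharing one oxygen, –C(=O)–O–C(=O)– → anhydride.
  CH2NHCH2: C–N–C with sp³ carbons and no adjacent C=O → amine (secondary).
  CH2COOCH2: –C(=O)–O–C with C on the carbonyl side → ester.
  CH2CO-O-COCH2: two acyl groups sharing one oxygen, –C(=O)–O–C(=O)– → anhydride.
  CH(OCOCH3): pendant –OC(=O)CH3: an acyloxy group → ester.
  CH(I): halogen on an sp³ carbon → alkyl halide.
Ketone appears at: CH(COCH3), CH(COCH3) → 2.

2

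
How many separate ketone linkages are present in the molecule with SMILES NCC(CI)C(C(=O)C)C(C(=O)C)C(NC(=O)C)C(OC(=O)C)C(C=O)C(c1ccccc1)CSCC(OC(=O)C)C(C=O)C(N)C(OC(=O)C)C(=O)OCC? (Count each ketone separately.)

2

–NH2 on an sp³ carbon with no adjacent C=O → amine.
pendant –CH2X: halogen on sp³ carbon → alkyl halide.
pendant –COCH3: carbonyl C bonded to two carbons → ketone.
pendant –COCH3: carbonyl C bonded to two carbons → ketone.
pendant –NHC(=O)CH3: N bonded to a carbonyl → amide (not amine).
pendant –OC(=O)CH3: an acyloxy group → ester.
pendant –CHO: carbonyl C bonded to C and H → aldehyde.
pendant –C6H5: benzene ring → arene.
C–S–C linkage → sulfide (thioether).
pendant –OC(=O)CH3: an acyloxy group → ester.
pendant –CHO: carbonyl C bonded to C and H → aldehyde.
–NH2 on an sp³ carbon with no adjacent C=O → amine.
pendant –OC(=O)CH3: an acyloxy group → ester.
–C(=O)OCH2CH3: carbonyl C bonded to C and to –OEt → ester.
Ketone appears at: CH(COCH3), CH(COCH3) → 2.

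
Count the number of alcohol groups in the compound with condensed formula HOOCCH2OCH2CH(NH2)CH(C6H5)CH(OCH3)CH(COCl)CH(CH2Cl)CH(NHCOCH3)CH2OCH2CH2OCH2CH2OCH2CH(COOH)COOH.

Reading the structure from left to right:
  HOOC: –COOH: carbonyl C bonded to –OH and C → carboxylic acid (the –OH is not a separate alcohol).
  CH2OCH2: C–O–C with sp³ carbons on both sides and no adjacent C=O → ether.
  CH(NH2): –NH2 on an sp³ carbon with no adjacent C=O → amine.
  CH(C6H5): pendant –C6H5: benzene ring → arene.
  CH(OCH3): pendant –OCH3: C–O–C with sp³ C, no adjacent C=O → ether.
  CH(COCl): pendant –C(=O)X: carbonyl C bonded to C and halogen → acyl halide.
  CH(CH2Cl): pendant –CH2X: halogen on sp³ carbon → alkyl halide.
  CH(NHCOCH3): pendant –NHC(=O)CH3: N bonded to a carbonyl → amide (not amine).
  CH2OCH2: C–O–C with sp³ carbons on both sides and no adjacent C=O → ether.
  CH2OCH2: C–O–C with sp³ carbons on both sides and no adjacent C=O → ether.
  CH2OCH2: C–O–C with sp³ carbons on both sides and no adjacent C=O → ether.
  CH(COOH): pendant –COOH: carbonyl C bonded to C and –OH → carboxylic acid.
  COOH: –COOH: carbonyl C bonded to –OH and C → carboxylic acid (the –OH is not a separate alcohol).
No segment is a alcohol: HOOC is carboxylic acid, not alcohol; CH2OCH2 is ether, not alcohol; CH(OCH3) is ether, not alcohol. → 0.

0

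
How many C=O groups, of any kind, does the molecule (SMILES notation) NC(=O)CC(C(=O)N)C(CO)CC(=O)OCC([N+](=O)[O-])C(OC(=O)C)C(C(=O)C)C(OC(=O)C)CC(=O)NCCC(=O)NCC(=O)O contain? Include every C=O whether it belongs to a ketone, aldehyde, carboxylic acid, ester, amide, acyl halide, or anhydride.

9

H2NCO: amide, 1 C=O (running total 1).
CH(CONH2): amide, 1 C=O (running total 2).
CH2COOCH2: ester, 1 C=O (running total 3).
CH(OCOCH3): ester, 1 C=O (running total 4).
CH(COCH3): ketone, 1 C=O (running total 5).
CH(OCOCH3): ester, 1 C=O (running total 6).
CH2CONHCH2: amide, 1 C=O (running total 7).
CH2CONHCH2: amide, 1 C=O (running total 8).
COOH: carboxylic acid, 1 C=O (running total 9).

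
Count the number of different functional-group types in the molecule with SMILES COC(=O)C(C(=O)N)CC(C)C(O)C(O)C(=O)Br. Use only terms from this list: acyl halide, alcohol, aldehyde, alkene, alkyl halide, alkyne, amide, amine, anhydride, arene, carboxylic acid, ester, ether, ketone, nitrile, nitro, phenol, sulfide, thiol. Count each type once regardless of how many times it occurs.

4

CH3O–C(=O)–: carbonyl C bonded to C and to –OCH3 → ester (not ketone + ether).
pendant –CONH2: carbonyl C bonded to C and N → amide.
–OH on an sp³ carbon → alcohol (secondary).
–OH on an sp³ carbon → alcohol (secondary).
–C(=O)Br: carbonyl C bonded to C and to a halogen → acyl halide (not alkyl halide).
Distinct types present: acyl halide, alcohol, amide, ester.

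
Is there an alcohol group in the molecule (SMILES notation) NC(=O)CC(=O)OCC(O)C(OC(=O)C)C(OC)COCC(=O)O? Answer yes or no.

yes

Taking each segment in turn:
  H2NCO: –C(=O)NH2: carbonyl C bonded to C and to N → amide (the N is not a separate amine).
  CH2COOCH2: –C(=O)–O–C with C on the carbonyl side → ester.
  CH(OH): –OH on an sp³ carbon → alcohol (secondary).
  CH(OCOCH3): pendant –OC(=O)CH3: an acyloxy group → ester.
  CH(OCH3): pendant –OCH3: C–O–C with sp³ C, no adjacent C=O → ether.
  CH2OCH2: C–O–C with sp³ carbons on both sides and no adjacent C=O → ether.
  COOH: –COOH: carbonyl C bonded to –OH and C → carboxylic acid (the –OH is not a separate alcohol).
The CH(OH) segment supplies the alcohol: –OH on an sp³ carbon → alcohol (secondary).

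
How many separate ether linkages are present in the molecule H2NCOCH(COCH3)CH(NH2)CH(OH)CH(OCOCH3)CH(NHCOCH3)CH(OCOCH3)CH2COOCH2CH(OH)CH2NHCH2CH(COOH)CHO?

0

Reading the structure from left to right:
  H2NCO: –C(=O)NH2: carbonyl C bonded to C and to N → amide (the N is not a separate amine).
  CH(COCH3): pendant –COCH3: carbonyl C bonded to two carbons → ketone.
  CH(NH2): –NH2 on an sp³ carbon with no adjacent C=O → amine.
  CH(OH): –OH on an sp³ carbon → alcohol (secondary).
  CH(OCOCH3): pendant –OC(=O)CH3: an acyloxy group → ester.
  CH(NHCOCH3): pendant –NHC(=O)CH3: N bonded to a carbonyl → amide (not amine).
  CH(OCOCH3): pendant –OC(=O)CH3: an acyloxy group → ester.
  CH2COOCH2: –C(=O)–O–C with C on the carbonyl side → ester.
  CH(OH): –OH on an sp³ carbon → alcohol (secondary).
  CH2NHCH2: C–N–C with sp³ carbons and no adjacent C=O → amine (secondary).
  CH(COOH): pendant –COOH: carbonyl C bonded to C and –OH → carboxylic acid.
  CHO: terminal –CHO: carbonyl C bonded to H and C → aldehyde.
No segment is a ether: CH(OH) is alcohol, not ether; CH(OCOCH3) is ester, not ether; CH(OCOCH3) is ester, not ether. → 0.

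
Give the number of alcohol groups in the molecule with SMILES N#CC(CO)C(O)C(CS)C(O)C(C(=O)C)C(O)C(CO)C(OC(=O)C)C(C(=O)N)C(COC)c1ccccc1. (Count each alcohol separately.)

5

Taking each segment in turn:
  N≡C: N≡C–: carbon triple-bonded to nitrogen → nitrile.
  CH(CH2OH): pendant –CH2OH on an sp³ backbone C → alcohol.
  CH(OH): –OH on an sp³ carbon → alcohol (secondary).
  CH(CH2SH): pendant –CH2SH → thiol.
  CH(OH): –OH on an sp³ carbon → alcohol (secondary).
  CH(COCH3): pendant –COCH3: carbonyl C bonded to two carbons → ketone.
  CH(OH): –OH on an sp³ carbon → alcohol (secondary).
  CH(CH2OH): pendant –CH2OH on an sp³ backbone C → alcohol.
  CH(OCOCH3): pendant –OC(=O)CH3: an acyloxy group → ester.
  CH(CONH2): pendant –CONH2: carbonyl C bonded to C and N → amide.
  CH(CH2OCH3): pendant –CH2OCH3: C–O–C linkage → ether.
  C6H5: –C6H5 phenyl ring → arene.
Alcohol appears at: CH(CH2OH), CH(OH), CH(OH), CH(OH), CH(CH2OH) → 5.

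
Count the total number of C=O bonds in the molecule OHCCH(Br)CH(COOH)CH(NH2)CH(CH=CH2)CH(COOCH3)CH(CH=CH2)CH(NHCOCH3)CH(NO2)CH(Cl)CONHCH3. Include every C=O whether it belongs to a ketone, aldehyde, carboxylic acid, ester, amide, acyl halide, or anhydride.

OHC: aldehyde, 1 C=O (running total 1).
CH(COOH): carboxylic acid, 1 C=O (running total 2).
CH(COOCH3): ester, 1 C=O (running total 3).
CH(NHCOCH3): amide, 1 C=O (running total 4).
CONHCH3: amide, 1 C=O (running total 5).

5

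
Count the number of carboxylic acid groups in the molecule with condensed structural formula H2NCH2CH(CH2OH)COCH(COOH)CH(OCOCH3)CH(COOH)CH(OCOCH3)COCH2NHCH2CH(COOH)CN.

3

Reading the structure from left to right:
  H2NCH2: –NH2 on an sp³ carbon with no adjacent C=O → amine.
  CH(CH2OH): pendant –CH2OH on an sp³ backbone C → alcohol.
  CO: –C(=O)– with carbon on both sides → ketone.
  CH(COOH): pendant –COOH: carbonyl C bonded to C and –OH → carboxylic acid.
  CH(OCOCH3): pendant –OC(=O)CH3: an acyloxy group → ester.
  CH(COOH): pendant –COOH: carbonyl C bonded to C and –OH → carboxylic acid.
  CH(OCOCH3): pendant –OC(=O)CH3: an acyloxy group → ester.
  CO: –C(=O)– with carbon on both sides → ketone.
  CH2NHCH2: C–N–C with sp³ carbons and no adjacent C=O → amine (secondary).
  CH(COOH): pendant –COOH: carbonyl C bonded to C and –OH → carboxylic acid.
  CN: –C≡N: carbon triple-bonded to nitrogen → nitrile.
Carboxylic acid appears at: CH(COOH), CH(COOH), CH(COOH) → 3.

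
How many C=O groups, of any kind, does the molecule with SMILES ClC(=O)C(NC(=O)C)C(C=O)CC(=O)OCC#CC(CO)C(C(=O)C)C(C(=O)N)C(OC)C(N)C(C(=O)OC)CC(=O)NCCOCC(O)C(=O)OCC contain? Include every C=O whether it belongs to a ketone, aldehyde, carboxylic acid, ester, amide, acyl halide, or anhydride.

9

ClCO: acyl halide, 1 C=O (running total 1).
CH(NHCOCH3): amide, 1 C=O (running total 2).
CH(CHO): aldehyde, 1 C=O (running total 3).
CH2COOCH2: ester, 1 C=O (running total 4).
CH(COCH3): ketone, 1 C=O (running total 5).
CH(CONH2): amide, 1 C=O (running total 6).
CH(COOCH3): ester, 1 C=O (running total 7).
CH2CONHCH2: amide, 1 C=O (running total 8).
COOCH2CH3: ester, 1 C=O (running total 9).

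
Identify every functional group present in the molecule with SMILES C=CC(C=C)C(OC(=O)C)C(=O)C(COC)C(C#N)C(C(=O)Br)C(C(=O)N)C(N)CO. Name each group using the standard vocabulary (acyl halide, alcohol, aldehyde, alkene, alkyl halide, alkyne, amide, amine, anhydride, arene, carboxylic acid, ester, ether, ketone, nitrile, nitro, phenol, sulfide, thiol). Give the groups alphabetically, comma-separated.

C=C double bond → alkene.
pendant –CH=CH2: C=C double bond → alkene.
pendant –OC(=O)CH3: an acyloxy group → ester.
–C(=O)– with carbon on both sides → ketone.
pendant –CH2OCH3: C–O–C linkage → ether.
pendant –C≡N: nitrile.
pendant –C(=O)X: carbonyl C bonded to C and halogen → acyl halide.
pendant –CONH2: carbonyl C bonded to C and N → amide.
–NH2 on an sp³ carbon with no adjacent C=O → amine.
–OH on an sp³ carbon → alcohol.

acyl halide, alcohol, alkene, amide, amine, ester, ether, ketone, nitrile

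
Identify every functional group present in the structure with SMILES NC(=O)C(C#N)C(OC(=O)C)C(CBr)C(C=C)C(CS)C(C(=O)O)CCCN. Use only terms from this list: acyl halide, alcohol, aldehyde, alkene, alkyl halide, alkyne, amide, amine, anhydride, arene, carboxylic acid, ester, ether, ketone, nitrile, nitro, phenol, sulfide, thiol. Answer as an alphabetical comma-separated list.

–C(=O)NH2: carbonyl C bonded to C and to N → amide (the N is not a separate amine).
pendant –C≡N: nitrile.
pendant –OC(=O)CH3: an acyloxy group → ester.
pendant –CH2X: halogen on sp³ carbon → alkyl halide.
pendant –CH=CH2: C=C double bond → alkene.
pendant –CH2SH → thiol.
pendant –COOH: carbonyl C bonded to C and –OH → carboxylic acid.
–NH2 on an sp³ carbon with no adjacent C=O → amine.

alkene, alkyl halide, amide, amine, carboxylic acid, ester, nitrile, thiol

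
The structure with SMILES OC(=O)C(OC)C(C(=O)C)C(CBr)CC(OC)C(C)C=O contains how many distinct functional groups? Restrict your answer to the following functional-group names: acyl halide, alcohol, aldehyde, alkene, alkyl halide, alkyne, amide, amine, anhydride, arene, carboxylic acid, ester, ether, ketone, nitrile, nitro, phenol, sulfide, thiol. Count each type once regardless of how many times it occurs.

–COOH: carbonyl C bonded to –OH and C → carboxylic acid (the –OH is not a separate alcohol).
pendant –OCH3: C–O–C with sp³ C, no adjacent C=O → ether.
pendant –COCH3: carbonyl C bonded to two carbons → ketone.
pendant –CH2X: halogen on sp³ carbon → alkyl halide.
pendant –OCH3: C–O–C with sp³ C, no adjacent C=O → ether.
terminal –CHO: carbonyl C bonded to H and C → aldehyde.
Distinct types present: aldehyde, alkyl halide, carboxylic acid, ether, ketone.

5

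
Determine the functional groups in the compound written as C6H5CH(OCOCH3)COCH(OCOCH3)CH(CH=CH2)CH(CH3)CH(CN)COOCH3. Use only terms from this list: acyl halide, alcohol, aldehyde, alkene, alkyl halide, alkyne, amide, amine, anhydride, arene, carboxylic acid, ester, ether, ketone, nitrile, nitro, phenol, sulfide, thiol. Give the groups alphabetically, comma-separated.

C6H5– phenyl ring → arene.
pendant –OC(=O)CH3: an acyloxy group → ester.
–C(=O)– with carbon on both sides → ketone.
pendant –OC(=O)CH3: an acyloxy group → ester.
pendant –CH=CH2: C=C double bond → alkene.
pendant –C≡N: nitrile.
–C(=O)OCH3: carbonyl C bonded to C and to –OCH3 → ester (not ketone + ether).

alkene, arene, ester, ketone, nitrile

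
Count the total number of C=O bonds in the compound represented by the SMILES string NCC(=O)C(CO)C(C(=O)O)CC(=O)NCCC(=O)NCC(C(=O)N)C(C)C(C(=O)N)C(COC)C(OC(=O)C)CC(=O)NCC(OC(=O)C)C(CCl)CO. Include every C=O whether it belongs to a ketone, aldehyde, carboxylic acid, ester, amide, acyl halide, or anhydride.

CO: ketone, 1 C=O (running total 1).
CH(COOH): carboxylic acid, 1 C=O (running total 2).
CH2CONHCH2: amide, 1 C=O (running total 3).
CH2CONHCH2: amide, 1 C=O (running total 4).
CH(CONH2): amide, 1 C=O (running total 5).
CH(CONH2): amide, 1 C=O (running total 6).
CH(OCOCH3): ester, 1 C=O (running total 7).
CH2CONHCH2: amide, 1 C=O (running total 8).
CH(OCOCH3): ester, 1 C=O (running total 9).

9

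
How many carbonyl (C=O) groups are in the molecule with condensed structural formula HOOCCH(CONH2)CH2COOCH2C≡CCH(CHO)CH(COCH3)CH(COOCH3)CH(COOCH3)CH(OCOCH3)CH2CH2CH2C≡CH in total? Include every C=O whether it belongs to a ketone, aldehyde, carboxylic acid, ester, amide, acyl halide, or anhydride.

HOOC: carboxylic acid, 1 C=O (running total 1).
CH(CONH2): amide, 1 C=O (running total 2).
CH2COOCH2: ester, 1 C=O (running total 3).
CH(CHO): aldehyde, 1 C=O (running total 4).
CH(COCH3): ketone, 1 C=O (running total 5).
CH(COOCH3): ester, 1 C=O (running total 6).
CH(COOCH3): ester, 1 C=O (running total 7).
CH(OCOCH3): ester, 1 C=O (running total 8).

8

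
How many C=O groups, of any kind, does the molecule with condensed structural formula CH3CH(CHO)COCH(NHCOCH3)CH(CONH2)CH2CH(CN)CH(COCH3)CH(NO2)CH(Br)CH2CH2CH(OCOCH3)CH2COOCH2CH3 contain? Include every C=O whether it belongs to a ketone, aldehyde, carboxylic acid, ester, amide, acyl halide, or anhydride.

CH(CHO): aldehyde, 1 C=O (running total 1).
CO: ketone, 1 C=O (running total 2).
CH(NHCOCH3): amide, 1 C=O (running total 3).
CH(CONH2): amide, 1 C=O (running total 4).
CH(COCH3): ketone, 1 C=O (running total 5).
CH(OCOCH3): ester, 1 C=O (running total 6).
CH2COOCH2: ester, 1 C=O (running total 7).

7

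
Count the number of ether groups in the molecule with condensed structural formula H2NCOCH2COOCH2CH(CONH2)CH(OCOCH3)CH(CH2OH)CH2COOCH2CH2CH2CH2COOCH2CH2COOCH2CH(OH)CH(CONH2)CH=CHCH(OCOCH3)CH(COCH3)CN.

0

–C(=O)NH2: carbonyl C bonded to C and to N → amide (the N is not a separate amine).
–C(=O)–O–C with C on the carbonyl side → ester.
pendant –CONH2: carbonyl C bonded to C and N → amide.
pendant –OC(=O)CH3: an acyloxy group → ester.
pendant –CH2OH on an sp³ backbone C → alcohol.
–C(=O)–O–C with C on the carbonyl side → ester.
–C(=O)–O–C with C on the carbonyl side → ester.
–C(=O)–O–C with C on the carbonyl side → ester.
–OH on an sp³ carbon → alcohol (secondary).
pendant –CONH2: carbonyl C bonded to C and N → amide.
C=C double bond → alkene.
pendant –OC(=O)CH3: an acyloxy group → ester.
pendant –COCH3: carbonyl C bonded to two carbons → ketone.
–C≡N: carbon triple-bonded to nitrogen → nitrile.
No segment is a ether: CH2COOCH2 is ester, not ether; CH(OCOCH3) is ester, not ether; CH(CH2OH) is alcohol, not ether. → 0.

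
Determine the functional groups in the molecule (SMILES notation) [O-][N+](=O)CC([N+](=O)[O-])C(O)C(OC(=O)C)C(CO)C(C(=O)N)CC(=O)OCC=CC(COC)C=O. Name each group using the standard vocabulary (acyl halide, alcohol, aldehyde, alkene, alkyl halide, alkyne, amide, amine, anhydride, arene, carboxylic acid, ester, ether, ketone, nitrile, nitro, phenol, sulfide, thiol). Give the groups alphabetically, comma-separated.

alcohol, aldehyde, alkene, amide, ester, ether, nitro

–NO2 on carbon → nitro group.
–NO2 on an sp³ carbon → nitro (the N=O is not a carbonyl).
–OH on an sp³ carbon → alcohol (secondary).
pendant –OC(=O)CH3: an acyloxy group → ester.
pendant –CH2OH on an sp³ backbone C → alcohol.
pendant –CONH2: carbonyl C bonded to C and N → amide.
–C(=O)–O–C with C on the carbonyl side → ester.
C=C double bond → alkene.
pendant –CH2OCH3: C–O–C linkage → ether.
terminal –CHO: carbonyl C bonded to H and C → aldehyde.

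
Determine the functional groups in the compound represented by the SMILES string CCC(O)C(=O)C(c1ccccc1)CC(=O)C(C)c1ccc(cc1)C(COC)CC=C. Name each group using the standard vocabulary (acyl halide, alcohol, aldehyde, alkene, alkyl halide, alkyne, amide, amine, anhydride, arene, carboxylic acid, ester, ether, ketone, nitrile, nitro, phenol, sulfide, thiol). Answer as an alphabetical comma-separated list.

alcohol, alkene, arene, ether, ketone

Reading the structure from left to right:
  CH(OH): –OH on an sp³ carbon → alcohol (secondary).
  CO: –C(=O)– with carbon on both sides → ketone.
  CH(C6H5): pendant –C6H5: benzene ring → arene.
  CO: –C(=O)– with carbon on both sides → ketone.
  C6H4: para-disubstituted benzene ring → arene.
  CH(CH2OCH3): pendant –CH2OCH3: C–O–C linkage → ether.
  CH=CH2: C=C double bond → alkene.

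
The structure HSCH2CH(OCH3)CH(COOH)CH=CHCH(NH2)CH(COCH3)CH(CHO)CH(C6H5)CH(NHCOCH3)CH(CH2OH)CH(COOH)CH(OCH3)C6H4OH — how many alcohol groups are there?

–SH on an sp³ carbon → thiol.
pendant –OCH3: C–O–C with sp³ C, no adjacent C=O → ether.
pendant –COOH: carbonyl C bonded to C and –OH → carboxylic acid.
C=C double bond → alkene.
–NH2 on an sp³ carbon with no adjacent C=O → amine.
pendant –COCH3: carbonyl C bonded to two carbons → ketone.
pendant –CHO: carbonyl C bonded to C and H → aldehyde.
pendant –C6H5: benzene ring → arene.
pendant –NHC(=O)CH3: N bonded to a carbonyl → amide (not amine).
pendant –CH2OH on an sp³ backbone C → alcohol.
pendant –COOH: carbonyl C bonded to C and –OH → carboxylic acid.
pendant –OCH3: C–O–C with sp³ C, no adjacent C=O → ether.
–OH attached directly to an aromatic ring → phenol (not alcohol); the ring itself is an arene.
Alcohol appears at: CH(CH2OH) → 1.

1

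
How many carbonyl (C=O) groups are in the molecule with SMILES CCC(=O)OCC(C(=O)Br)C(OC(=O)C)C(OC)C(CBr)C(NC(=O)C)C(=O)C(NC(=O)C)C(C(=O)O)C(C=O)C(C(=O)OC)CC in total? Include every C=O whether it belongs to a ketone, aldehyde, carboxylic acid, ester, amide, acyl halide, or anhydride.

CH2COOCH2: ester, 1 C=O (running total 1).
CH(COBr): acyl halide, 1 C=O (running total 2).
CH(OCOCH3): ester, 1 C=O (running total 3).
CH(NHCOCH3): amide, 1 C=O (running total 4).
CO: ketone, 1 C=O (running total 5).
CH(NHCOCH3): amide, 1 C=O (running total 6).
CH(COOH): carboxylic acid, 1 C=O (running total 7).
CH(CHO): aldehyde, 1 C=O (running total 8).
CH(COOCH3): ester, 1 C=O (running total 9).

9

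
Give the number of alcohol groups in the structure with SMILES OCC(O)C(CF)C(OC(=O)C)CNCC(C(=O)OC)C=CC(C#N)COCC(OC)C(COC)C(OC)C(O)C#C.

Taking each segment in turn:
  HOCH2: HO– on an sp³ carbon → alcohol.
  CH(OH): –OH on an sp³ carbon → alcohol (secondary).
  CH(CH2F): pendant –CH2X: halogen on sp³ carbon → alkyl halide.
  CH(OCOCH3): pendant –OC(=O)CH3: an acyloxy group → ester.
  CH2NHCH2: C–N–C with sp³ carbons and no adjacent C=O → amine (secondary).
  CH(COOCH3): pendant –COOCH3: carbonyl C bonded to C and –OCH3 → ester.
  CH=CH: C=C double bond → alkene.
  CH(CN): pendant –C≡N: nitrile.
  CH2OCH2: C–O–C with sp³ carbons on both sides and no adjacent C=O → ether.
  CH(OCH3): pendant –OCH3: C–O–C with sp³ C, no adjacent C=O → ether.
  CH(CH2OCH3): pendant –CH2OCH3: C–O–C linkage → ether.
  CH(OCH3): pendant –OCH3: C–O–C with sp³ C, no adjacent C=O → ether.
  CH(OH): –OH on an sp³ carbon → alcohol (secondary).
  C≡CH: C≡C triple bond → alkyne.
Alcohol appears at: HOCH2, CH(OH), CH(OH) → 3.

3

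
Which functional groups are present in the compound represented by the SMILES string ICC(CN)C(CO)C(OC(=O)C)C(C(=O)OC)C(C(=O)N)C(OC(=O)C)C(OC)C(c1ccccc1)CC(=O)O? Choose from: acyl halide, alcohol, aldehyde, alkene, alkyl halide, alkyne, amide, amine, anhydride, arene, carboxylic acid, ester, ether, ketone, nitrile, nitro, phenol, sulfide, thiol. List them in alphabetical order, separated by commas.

halogen on an sp³ carbon → alkyl halide.
pendant –CH2NH2: N on sp³ C, no adjacent C=O → amine.
pendant –CH2OH on an sp³ backbone C → alcohol.
pendant –OC(=O)CH3: an acyloxy group → ester.
pendant –COOCH3: carbonyl C bonded to C and –OCH3 → ester.
pendant –CONH2: carbonyl C bonded to C and N → amide.
pendant –OC(=O)CH3: an acyloxy group → ester.
pendant –OCH3: C–O–C with sp³ C, no adjacent C=O → ether.
pendant –C6H5: benzene ring → arene.
–COOH: carbonyl C bonded to –OH and C → carboxylic acid (the –OH is not a separate alcohol).

alcohol, alkyl halide, amide, amine, arene, carboxylic acid, ester, ether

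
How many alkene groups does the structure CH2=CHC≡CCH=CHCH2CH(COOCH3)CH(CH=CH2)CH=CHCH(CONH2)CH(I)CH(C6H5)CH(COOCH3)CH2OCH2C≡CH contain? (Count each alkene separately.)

C=C double bond → alkene.
C≡C triple bond → alkyne.
C=C double bond → alkene.
pendant –COOCH3: carbonyl C bonded to C and –OCH3 → ester.
pendant –CH=CH2: C=C double bond → alkene.
C=C double bond → alkene.
pendant –CONH2: carbonyl C bonded to C and N → amide.
halogen on an sp³ carbon → alkyl halide.
pendant –C6H5: benzene ring → arene.
pendant –COOCH3: carbonyl C bonded to C and –OCH3 → ester.
C–O–C with sp³ carbons on both sides and no adjacent C=O → ether.
C≡C triple bond → alkyne.
Alkene appears at: CH2=CH, CH=CH, CH(CH=CH2), CH=CH → 4.

4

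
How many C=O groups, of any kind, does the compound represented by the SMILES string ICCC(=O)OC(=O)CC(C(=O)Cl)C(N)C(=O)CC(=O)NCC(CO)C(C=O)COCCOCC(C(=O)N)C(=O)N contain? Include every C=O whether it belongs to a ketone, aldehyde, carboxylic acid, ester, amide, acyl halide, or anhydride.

8

CH2CO-O-COCH2: anhydride, 2 C=O (running total 2).
CH(COCl): acyl halide, 1 C=O (running total 3).
CO: ketone, 1 C=O (running total 4).
CH2CONHCH2: amide, 1 C=O (running total 5).
CH(CHO): aldehyde, 1 C=O (running total 6).
CH(CONH2): amide, 1 C=O (running total 7).
CONH2: amide, 1 C=O (running total 8).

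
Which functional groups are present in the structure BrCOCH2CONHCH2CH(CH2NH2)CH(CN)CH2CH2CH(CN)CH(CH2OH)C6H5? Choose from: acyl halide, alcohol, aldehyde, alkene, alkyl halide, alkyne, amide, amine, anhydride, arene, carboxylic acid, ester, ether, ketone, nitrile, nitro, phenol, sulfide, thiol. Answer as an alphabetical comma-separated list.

acyl halide, alcohol, amide, amine, arene, nitrile

Taking each segment in turn:
  BrCO: –C(=O)Br: carbonyl C bonded to C and to a halogen → acyl halide (not alkyl halide).
  CH2CONHCH2: –C(=O)–N– linkage → amide (the N is not an amine).
  CH(CH2NH2): pendant –CH2NH2: N on sp³ C, no adjacent C=O → amine.
  CH(CN): pendant –C≡N: nitrile.
  CH(CN): pendant –C≡N: nitrile.
  CH(CH2OH): pendant –CH2OH on an sp³ backbone C → alcohol.
  C6H5: –C6H5 phenyl ring → arene.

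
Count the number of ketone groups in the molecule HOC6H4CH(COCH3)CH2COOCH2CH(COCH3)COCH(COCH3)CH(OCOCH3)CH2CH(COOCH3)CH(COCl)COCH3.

–OH attached directly to an aromatic ring → phenol (not alcohol); the ring itself is an arene.
pendant –COCH3: carbonyl C bonded to two carbons → ketone.
–C(=O)–O–C with C on the carbonyl side → ester.
pendant –COCH3: carbonyl C bonded to two carbons → ketone.
–C(=O)– with carbon on both sides → ketone.
pendant –COCH3: carbonyl C bonded to two carbons → ketone.
pendant –OC(=O)CH3: an acyloxy group → ester.
pendant –COOCH3: carbonyl C bonded to C and –OCH3 → ester.
pendant –C(=O)X: carbonyl C bonded to C and halogen → acyl halide.
–C(=O)– with carbon on both sides → ketone.
Ketone appears at: CH(COCH3), CH(COCH3), CO, CH(COCH3), CO → 5.

5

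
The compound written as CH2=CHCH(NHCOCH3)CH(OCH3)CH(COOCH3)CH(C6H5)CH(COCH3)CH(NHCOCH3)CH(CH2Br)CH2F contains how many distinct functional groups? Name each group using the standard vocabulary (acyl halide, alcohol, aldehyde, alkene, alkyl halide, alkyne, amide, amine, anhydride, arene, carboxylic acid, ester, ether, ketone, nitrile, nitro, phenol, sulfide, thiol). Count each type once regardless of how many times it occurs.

7

C=C double bond → alkene.
pendant –NHC(=O)CH3: N bonded to a carbonyl → amide (not amine).
pendant –OCH3: C–O–C with sp³ C, no adjacent C=O → ether.
pendant –COOCH3: carbonyl C bonded to C and –OCH3 → ester.
pendant –C6H5: benzene ring → arene.
pendant –COCH3: carbonyl C bonded to two carbons → ketone.
pendant –NHC(=O)CH3: N bonded to a carbonyl → amide (not amine).
pendant –CH2X: halogen on sp³ carbon → alkyl halide.
halogen on an sp³ carbon → alkyl halide.
Distinct types present: alkene, alkyl halide, amide, arene, ester, ether, ketone.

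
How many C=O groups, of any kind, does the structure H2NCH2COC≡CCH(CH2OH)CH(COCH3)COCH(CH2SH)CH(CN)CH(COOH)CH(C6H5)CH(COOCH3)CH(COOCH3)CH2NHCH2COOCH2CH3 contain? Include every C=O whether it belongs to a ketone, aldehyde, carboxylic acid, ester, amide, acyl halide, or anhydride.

7

CO: ketone, 1 C=O (running total 1).
CH(COCH3): ketone, 1 C=O (running total 2).
CO: ketone, 1 C=O (running total 3).
CH(COOH): carboxylic acid, 1 C=O (running total 4).
CH(COOCH3): ester, 1 C=O (running total 5).
CH(COOCH3): ester, 1 C=O (running total 6).
COOCH2CH3: ester, 1 C=O (running total 7).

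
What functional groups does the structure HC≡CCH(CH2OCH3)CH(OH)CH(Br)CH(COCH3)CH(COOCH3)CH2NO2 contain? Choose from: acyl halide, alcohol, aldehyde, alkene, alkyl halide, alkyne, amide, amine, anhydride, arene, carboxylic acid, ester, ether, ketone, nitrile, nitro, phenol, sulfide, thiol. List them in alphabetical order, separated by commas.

Working along the chain:
  HC≡C: C≡C triple bond → alkyne.
  CH(CH2OCH3): pendant –CH2OCH3: C–O–C linkage → ether.
  CH(OH): –OH on an sp³ carbon → alcohol (secondary).
  CH(Br): halogen on an sp³ carbon → alkyl halide.
  CH(COCH3): pendant –COCH3: carbonyl C bonded to two carbons → ketone.
  CH(COOCH3): pendant –COOCH3: carbonyl C bonded to C and –OCH3 → ester.
  CH2NO2: –NO2 on carbon → nitro group.

alcohol, alkyl halide, alkyne, ester, ether, ketone, nitro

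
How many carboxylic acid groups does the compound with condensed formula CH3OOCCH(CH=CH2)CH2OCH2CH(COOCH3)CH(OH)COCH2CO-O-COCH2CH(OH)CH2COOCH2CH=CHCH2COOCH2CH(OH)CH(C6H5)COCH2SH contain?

0

Reading the structure from left to right:
  CH3OOC: CH3O–C(=O)–: carbonyl C bonded to C and to –OCH3 → ester (not ketone + ether).
  CH(CH=CH2): pendant –CH=CH2: C=C double bond → alkene.
  CH2OCH2: C–O–C with sp³ carbons on both sides and no adjacent C=O → ether.
  CH(COOCH3): pendant –COOCH3: carbonyl C bonded to C and –OCH3 → ester.
  CH(OH): –OH on an sp³ carbon → alcohol (secondary).
  CO: –C(=O)– with carbon on both sides → ketone.
  CH2CO-O-COCH2: two acyl groups sharing one oxygen, –C(=O)–O–C(=O)– → anhydride.
  CH(OH): –OH on an sp³ carbon → alcohol (secondary).
  CH2COOCH2: –C(=O)–O–C with C on the carbonyl side → ester.
  CH=CH: C=C double bond → alkene.
  CH2COOCH2: –C(=O)–O–C with C on the carbonyl side → ester.
  CH(OH): –OH on an sp³ carbon → alcohol (secondary).
  CH(C6H5): pendant –C6H5: benzene ring → arene.
  CO: –C(=O)– with carbon on both sides → ketone.
  CH2SH: –SH on an sp³ carbon → thiol.
No segment is a carboxylic acid: CH3OOC is ester, not carboxylic acid; CH(COOCH3) is ester, not carboxylic acid; CH(OH) is alcohol, not carboxylic acid. → 0.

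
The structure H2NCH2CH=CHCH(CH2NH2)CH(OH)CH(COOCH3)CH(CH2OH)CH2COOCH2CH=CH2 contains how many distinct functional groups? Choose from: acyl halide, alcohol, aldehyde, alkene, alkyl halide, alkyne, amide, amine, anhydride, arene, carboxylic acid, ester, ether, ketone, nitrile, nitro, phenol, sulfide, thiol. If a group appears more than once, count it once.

4

Taking each segment in turn:
  H2NCH2: –NH2 on an sp³ carbon with no adjacent C=O → amine.
  CH=CH: C=C double bond → alkene.
  CH(CH2NH2): pendant –CH2NH2: N on sp³ C, no adjacent C=O → amine.
  CH(OH): –OH on an sp³ carbon → alcohol (secondary).
  CH(COOCH3): pendant –COOCH3: carbonyl C bonded to C and –OCH3 → ester.
  CH(CH2OH): pendant –CH2OH on an sp³ backbone C → alcohol.
  CH2COOCH2: –C(=O)–O–C with C on the carbonyl side → ester.
  CH=CH2: C=C double bond → alkene.
Distinct types present: alcohol, alkene, amine, ester.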